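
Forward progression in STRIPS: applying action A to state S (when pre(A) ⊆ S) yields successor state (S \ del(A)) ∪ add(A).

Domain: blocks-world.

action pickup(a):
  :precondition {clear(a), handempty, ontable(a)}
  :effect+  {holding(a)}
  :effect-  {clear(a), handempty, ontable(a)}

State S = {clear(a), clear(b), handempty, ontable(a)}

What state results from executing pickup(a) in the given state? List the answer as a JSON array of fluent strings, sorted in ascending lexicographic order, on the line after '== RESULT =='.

Progress:
  pre ⊆ S: {clear(a), handempty, ontable(a)} ⊆ S  — applicable
  S \ del = {clear(b)}
  ∪ add   = {clear(b), holding(a)}

== RESULT ==
["clear(b)", "holding(a)"]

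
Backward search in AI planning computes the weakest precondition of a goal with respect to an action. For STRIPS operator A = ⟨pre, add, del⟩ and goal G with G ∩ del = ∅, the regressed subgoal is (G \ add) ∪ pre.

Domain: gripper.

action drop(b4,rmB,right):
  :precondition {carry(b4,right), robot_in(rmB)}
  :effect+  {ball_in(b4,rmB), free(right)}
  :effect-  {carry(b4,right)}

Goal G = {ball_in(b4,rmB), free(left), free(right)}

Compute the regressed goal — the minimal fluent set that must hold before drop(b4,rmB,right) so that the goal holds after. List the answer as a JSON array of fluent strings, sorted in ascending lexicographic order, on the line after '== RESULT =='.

Compute (G \ add) ∪ pre:
  G ∩ del = {}  (empty — regression defined)
  G \ add = {ball_in(b4,rmB), free(left), free(right)} \ {ball_in(b4,rmB), free(right)} = {free(left)}
  ∪ pre   = {free(left)} ∪ {carry(b4,right), robot_in(rmB)}
          = {carry(b4,right), free(left), robot_in(rmB)}

== RESULT ==
["carry(b4,right)", "free(left)", "robot_in(rmB)"]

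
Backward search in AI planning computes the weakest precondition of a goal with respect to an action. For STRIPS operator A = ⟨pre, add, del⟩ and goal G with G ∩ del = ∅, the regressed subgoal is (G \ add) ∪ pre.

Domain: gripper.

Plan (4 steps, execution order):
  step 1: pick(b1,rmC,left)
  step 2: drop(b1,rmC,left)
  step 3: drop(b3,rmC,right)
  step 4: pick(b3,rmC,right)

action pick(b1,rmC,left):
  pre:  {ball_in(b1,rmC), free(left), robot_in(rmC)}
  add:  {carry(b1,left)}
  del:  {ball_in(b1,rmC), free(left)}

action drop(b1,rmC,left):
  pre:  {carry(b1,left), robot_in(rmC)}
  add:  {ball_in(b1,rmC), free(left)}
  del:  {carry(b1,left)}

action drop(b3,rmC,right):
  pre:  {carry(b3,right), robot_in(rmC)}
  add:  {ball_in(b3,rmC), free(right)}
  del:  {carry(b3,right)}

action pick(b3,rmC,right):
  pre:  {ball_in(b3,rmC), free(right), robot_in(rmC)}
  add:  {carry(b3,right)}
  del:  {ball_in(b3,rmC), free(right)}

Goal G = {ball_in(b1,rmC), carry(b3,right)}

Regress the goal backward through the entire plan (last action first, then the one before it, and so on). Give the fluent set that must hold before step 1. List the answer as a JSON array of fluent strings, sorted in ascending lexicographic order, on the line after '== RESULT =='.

Regress step by step:
  through step 4 (pick(b3,rmC,right)): drop {carry(b3,right)}, keep {ball_in(b1,rmC)}, require {ball_in(b3,rmC), free(right), robot_in(rmC)}
    → {ball_in(b1,rmC), ball_in(b3,rmC), free(right), robot_in(rmC)}
  through step 3 (drop(b3,rmC,right)): drop {ball_in(b3,rmC), free(right)}, keep {ball_in(b1,rmC), robot_in(rmC)}, require {carry(b3,right), robot_in(rmC)}
    → {ball_in(b1,rmC), carry(b3,right), robot_in(rmC)}
  through step 2 (drop(b1,rmC,left)): drop {ball_in(b1,rmC)}, keep {carry(b3,right), robot_in(rmC)}, require {carry(b1,left), robot_in(rmC)}
    → {carry(b1,left), carry(b3,right), robot_in(rmC)}
  through step 1 (pick(b1,rmC,left)): drop {carry(b1,left)}, keep {carry(b3,right), robot_in(rmC)}, require {ball_in(b1,rmC), free(left), robot_in(rmC)}
    → {ball_in(b1,rmC), carry(b3,right), free(left), robot_in(rmC)}

== RESULT ==
["ball_in(b1,rmC)", "carry(b3,right)", "free(left)", "robot_in(rmC)"]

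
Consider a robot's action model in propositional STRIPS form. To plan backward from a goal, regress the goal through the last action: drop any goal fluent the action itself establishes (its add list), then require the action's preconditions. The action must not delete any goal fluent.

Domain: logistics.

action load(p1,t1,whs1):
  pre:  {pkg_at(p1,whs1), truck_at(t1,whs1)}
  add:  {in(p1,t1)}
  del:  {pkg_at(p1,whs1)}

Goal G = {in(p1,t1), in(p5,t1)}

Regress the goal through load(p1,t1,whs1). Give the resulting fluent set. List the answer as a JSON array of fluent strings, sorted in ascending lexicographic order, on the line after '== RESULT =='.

Compute (G \ add) ∪ pre:
  G ∩ del = {}  (empty — regression defined)
  G \ add = {in(p1,t1), in(p5,t1)} \ {in(p1,t1)} = {in(p5,t1)}
  ∪ pre   = {in(p5,t1)} ∪ {pkg_at(p1,whs1), truck_at(t1,whs1)}
          = {in(p5,t1), pkg_at(p1,whs1), truck_at(t1,whs1)}

== RESULT ==
["in(p5,t1)", "pkg_at(p1,whs1)", "truck_at(t1,whs1)"]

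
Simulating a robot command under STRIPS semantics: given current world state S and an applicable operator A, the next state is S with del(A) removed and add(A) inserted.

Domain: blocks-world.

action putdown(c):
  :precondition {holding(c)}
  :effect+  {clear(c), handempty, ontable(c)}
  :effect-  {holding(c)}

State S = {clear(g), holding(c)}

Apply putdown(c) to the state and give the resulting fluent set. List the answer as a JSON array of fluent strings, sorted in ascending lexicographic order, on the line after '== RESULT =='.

Progress:
  pre ⊆ S: {holding(c)} ⊆ S  — applicable
  S \ del = {clear(g)}
  ∪ add   = {clear(c), clear(g), handempty, ontable(c)}

== RESULT ==
["clear(c)", "clear(g)", "handempty", "ontable(c)"]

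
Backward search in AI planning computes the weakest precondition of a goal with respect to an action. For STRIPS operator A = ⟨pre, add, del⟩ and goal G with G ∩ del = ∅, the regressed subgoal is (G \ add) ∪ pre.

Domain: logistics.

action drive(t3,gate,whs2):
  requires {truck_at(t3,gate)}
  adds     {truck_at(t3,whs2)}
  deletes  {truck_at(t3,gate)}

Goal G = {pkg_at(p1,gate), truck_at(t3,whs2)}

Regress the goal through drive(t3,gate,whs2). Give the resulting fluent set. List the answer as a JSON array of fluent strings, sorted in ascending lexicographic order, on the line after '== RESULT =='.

Regress:
  G ∩ del = {}  (empty — regression defined)
  G \ add = {pkg_at(p1,gate), truck_at(t3,whs2)} \ {truck_at(t3,whs2)} = {pkg_at(p1,gate)}
  ∪ pre   = {pkg_at(p1,gate)} ∪ {truck_at(t3,gate)}
          = {pkg_at(p1,gate), truck_at(t3,gate)}

== RESULT ==
["pkg_at(p1,gate)", "truck_at(t3,gate)"]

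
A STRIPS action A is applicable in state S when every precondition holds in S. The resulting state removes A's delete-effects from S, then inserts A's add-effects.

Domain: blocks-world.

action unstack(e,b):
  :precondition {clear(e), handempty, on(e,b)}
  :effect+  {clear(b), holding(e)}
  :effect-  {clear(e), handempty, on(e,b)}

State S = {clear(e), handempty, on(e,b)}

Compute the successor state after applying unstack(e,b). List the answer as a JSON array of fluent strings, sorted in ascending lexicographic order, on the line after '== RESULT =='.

Progress:
  pre ⊆ S: {clear(e), handempty, on(e,b)} ⊆ S  — applicable
  S \ del = {}
  ∪ add   = {clear(b), holding(e)}

== RESULT ==
["clear(b)", "holding(e)"]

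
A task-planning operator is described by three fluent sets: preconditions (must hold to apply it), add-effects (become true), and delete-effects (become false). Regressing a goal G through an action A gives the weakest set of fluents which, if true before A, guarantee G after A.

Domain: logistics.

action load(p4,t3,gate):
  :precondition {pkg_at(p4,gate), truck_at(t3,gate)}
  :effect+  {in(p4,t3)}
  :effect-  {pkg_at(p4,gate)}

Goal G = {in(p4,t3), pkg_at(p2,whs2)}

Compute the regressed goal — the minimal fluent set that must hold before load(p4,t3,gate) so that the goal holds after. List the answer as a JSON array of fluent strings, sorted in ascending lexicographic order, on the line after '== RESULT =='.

Compute (G \ add) ∪ pre:
  G ∩ del = {}  (empty — regression defined)
  G \ add = {in(p4,t3), pkg_at(p2,whs2)} \ {in(p4,t3)} = {pkg_at(p2,whs2)}
  ∪ pre   = {pkg_at(p2,whs2)} ∪ {pkg_at(p4,gate), truck_at(t3,gate)}
          = {pkg_at(p2,whs2), pkg_at(p4,gate), truck_at(t3,gate)}

== RESULT ==
["pkg_at(p2,whs2)", "pkg_at(p4,gate)", "truck_at(t3,gate)"]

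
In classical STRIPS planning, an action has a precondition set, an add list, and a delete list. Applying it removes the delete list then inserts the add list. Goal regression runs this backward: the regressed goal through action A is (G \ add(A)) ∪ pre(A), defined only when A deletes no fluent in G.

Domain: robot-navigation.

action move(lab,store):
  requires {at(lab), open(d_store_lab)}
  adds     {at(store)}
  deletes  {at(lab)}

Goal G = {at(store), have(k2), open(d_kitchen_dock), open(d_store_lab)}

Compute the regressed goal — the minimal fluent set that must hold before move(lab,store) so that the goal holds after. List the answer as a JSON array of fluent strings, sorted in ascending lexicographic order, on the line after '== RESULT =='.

Regress:
  G ∩ del = {}  (empty — regression defined)
  G \ add = {at(store), have(k2), open(d_kitchen_dock), open(d_store_lab)} \ {at(store)} = {have(k2), open(d_kitchen_dock), open(d_store_lab)}
  ∪ pre   = {have(k2), open(d_kitchen_dock), open(d_store_lab)} ∪ {at(lab), open(d_store_lab)}
          = {at(lab), have(k2), open(d_kitchen_dock), open(d_store_lab)}

== RESULT ==
["at(lab)", "have(k2)", "open(d_kitchen_dock)", "open(d_store_lab)"]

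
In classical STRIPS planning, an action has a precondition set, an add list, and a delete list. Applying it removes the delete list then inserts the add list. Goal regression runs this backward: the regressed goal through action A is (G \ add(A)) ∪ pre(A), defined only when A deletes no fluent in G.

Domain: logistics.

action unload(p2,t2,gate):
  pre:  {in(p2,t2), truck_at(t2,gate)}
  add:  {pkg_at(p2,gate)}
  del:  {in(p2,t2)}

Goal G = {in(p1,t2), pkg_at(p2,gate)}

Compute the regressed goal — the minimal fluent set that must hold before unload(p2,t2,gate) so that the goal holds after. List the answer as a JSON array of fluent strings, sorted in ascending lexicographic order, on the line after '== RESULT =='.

Compute (G \ add) ∪ pre:
  G ∩ del = {}  (empty — regression defined)
  G \ add = {in(p1,t2), pkg_at(p2,gate)} \ {pkg_at(p2,gate)} = {in(p1,t2)}
  ∪ pre   = {in(p1,t2)} ∪ {in(p2,t2), truck_at(t2,gate)}
          = {in(p1,t2), in(p2,t2), truck_at(t2,gate)}

== RESULT ==
["in(p1,t2)", "in(p2,t2)", "truck_at(t2,gate)"]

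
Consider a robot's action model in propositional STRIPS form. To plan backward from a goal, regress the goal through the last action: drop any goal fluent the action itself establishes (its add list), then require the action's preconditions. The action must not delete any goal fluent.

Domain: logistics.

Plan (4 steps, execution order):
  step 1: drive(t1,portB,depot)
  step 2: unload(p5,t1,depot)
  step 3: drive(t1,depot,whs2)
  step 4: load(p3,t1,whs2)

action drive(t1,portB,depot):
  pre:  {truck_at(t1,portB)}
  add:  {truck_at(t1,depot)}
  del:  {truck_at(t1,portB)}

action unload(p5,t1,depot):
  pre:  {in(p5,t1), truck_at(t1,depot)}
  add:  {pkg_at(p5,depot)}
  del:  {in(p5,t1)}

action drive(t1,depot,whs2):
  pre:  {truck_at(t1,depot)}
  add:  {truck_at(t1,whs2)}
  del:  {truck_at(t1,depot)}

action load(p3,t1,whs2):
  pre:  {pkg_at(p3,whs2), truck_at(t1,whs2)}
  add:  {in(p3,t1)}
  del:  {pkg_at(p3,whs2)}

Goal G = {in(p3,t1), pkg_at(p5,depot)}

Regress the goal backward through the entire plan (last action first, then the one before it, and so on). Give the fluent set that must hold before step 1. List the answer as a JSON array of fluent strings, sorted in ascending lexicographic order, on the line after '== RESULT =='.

Regress step by step:
  through step 4 (load(p3,t1,whs2)): drop {in(p3,t1)}, keep {pkg_at(p5,depot)}, require {pkg_at(p3,whs2), truck_at(t1,whs2)}
    → {pkg_at(p3,whs2), pkg_at(p5,depot), truck_at(t1,whs2)}
  through step 3 (drive(t1,depot,whs2)): drop {truck_at(t1,whs2)}, keep {pkg_at(p3,whs2), pkg_at(p5,depot)}, require {truck_at(t1,depot)}
    → {pkg_at(p3,whs2), pkg_at(p5,depot), truck_at(t1,depot)}
  through step 2 (unload(p5,t1,depot)): drop {pkg_at(p5,depot)}, keep {pkg_at(p3,whs2), truck_at(t1,depot)}, require {in(p5,t1), truck_at(t1,depot)}
    → {in(p5,t1), pkg_at(p3,whs2), truck_at(t1,depot)}
  through step 1 (drive(t1,portB,depot)): drop {truck_at(t1,depot)}, keep {in(p5,t1), pkg_at(p3,whs2)}, require {truck_at(t1,portB)}
    → {in(p5,t1), pkg_at(p3,whs2), truck_at(t1,portB)}

== RESULT ==
["in(p5,t1)", "pkg_at(p3,whs2)", "truck_at(t1,portB)"]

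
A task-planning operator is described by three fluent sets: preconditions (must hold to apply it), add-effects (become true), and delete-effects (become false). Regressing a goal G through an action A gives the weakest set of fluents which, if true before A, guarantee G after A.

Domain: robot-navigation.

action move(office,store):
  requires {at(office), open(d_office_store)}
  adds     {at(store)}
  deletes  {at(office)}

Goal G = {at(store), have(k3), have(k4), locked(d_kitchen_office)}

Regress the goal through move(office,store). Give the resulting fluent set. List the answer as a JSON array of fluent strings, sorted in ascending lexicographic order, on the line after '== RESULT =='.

Compute (G \ add) ∪ pre:
  G ∩ del = {}  (empty — regression defined)
  G \ add = {at(store), have(k3), have(k4), locked(d_kitchen_office)} \ {at(store)} = {have(k3), have(k4), locked(d_kitchen_office)}
  ∪ pre   = {have(k3), have(k4), locked(d_kitchen_office)} ∪ {at(office), open(d_office_store)}
          = {at(office), have(k3), have(k4), locked(d_kitchen_office), open(d_office_store)}

== RESULT ==
["at(office)", "have(k3)", "have(k4)", "locked(d_kitchen_office)", "open(d_office_store)"]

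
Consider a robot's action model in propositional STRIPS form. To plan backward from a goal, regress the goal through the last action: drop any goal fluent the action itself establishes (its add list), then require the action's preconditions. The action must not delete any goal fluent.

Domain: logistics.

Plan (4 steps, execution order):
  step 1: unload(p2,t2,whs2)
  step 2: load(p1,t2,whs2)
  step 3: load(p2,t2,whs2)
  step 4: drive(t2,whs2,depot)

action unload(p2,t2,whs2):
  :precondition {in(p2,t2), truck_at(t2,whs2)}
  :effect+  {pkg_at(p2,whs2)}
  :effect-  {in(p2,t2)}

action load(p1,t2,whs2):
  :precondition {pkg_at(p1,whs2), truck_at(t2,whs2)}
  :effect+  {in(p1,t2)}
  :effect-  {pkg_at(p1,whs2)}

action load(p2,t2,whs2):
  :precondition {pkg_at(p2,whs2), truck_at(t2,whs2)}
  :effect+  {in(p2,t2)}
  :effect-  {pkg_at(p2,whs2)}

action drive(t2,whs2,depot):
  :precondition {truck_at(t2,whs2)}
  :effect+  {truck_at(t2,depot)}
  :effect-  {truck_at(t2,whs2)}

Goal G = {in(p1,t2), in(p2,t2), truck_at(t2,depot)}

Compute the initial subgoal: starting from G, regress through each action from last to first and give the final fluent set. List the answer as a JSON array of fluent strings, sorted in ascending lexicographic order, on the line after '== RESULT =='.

Regress step by step:
  through step 4 (drive(t2,whs2,depot)): drop {truck_at(t2,depot)}, keep {in(p1,t2), in(p2,t2)}, require {truck_at(t2,whs2)}
    → {in(p1,t2), in(p2,t2), truck_at(t2,whs2)}
  through step 3 (load(p2,t2,whs2)): drop {in(p2,t2)}, keep {in(p1,t2), truck_at(t2,whs2)}, require {pkg_at(p2,whs2), truck_at(t2,whs2)}
    → {in(p1,t2), pkg_at(p2,whs2), truck_at(t2,whs2)}
  through step 2 (load(p1,t2,whs2)): drop {in(p1,t2)}, keep {pkg_at(p2,whs2), truck_at(t2,whs2)}, require {pkg_at(p1,whs2), truck_at(t2,whs2)}
    → {pkg_at(p1,whs2), pkg_at(p2,whs2), truck_at(t2,whs2)}
  through step 1 (unload(p2,t2,whs2)): drop {pkg_at(p2,whs2)}, keep {pkg_at(p1,whs2), truck_at(t2,whs2)}, require {in(p2,t2), truck_at(t2,whs2)}
    → {in(p2,t2), pkg_at(p1,whs2), truck_at(t2,whs2)}

== RESULT ==
["in(p2,t2)", "pkg_at(p1,whs2)", "truck_at(t2,whs2)"]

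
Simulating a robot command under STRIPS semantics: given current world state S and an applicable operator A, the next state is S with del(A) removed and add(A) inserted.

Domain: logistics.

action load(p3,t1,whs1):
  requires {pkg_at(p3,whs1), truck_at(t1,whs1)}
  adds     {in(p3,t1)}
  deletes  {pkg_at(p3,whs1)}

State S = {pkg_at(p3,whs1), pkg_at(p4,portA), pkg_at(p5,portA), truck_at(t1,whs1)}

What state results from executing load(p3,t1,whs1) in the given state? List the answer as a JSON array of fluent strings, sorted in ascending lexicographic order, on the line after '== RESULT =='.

Progress:
  pre ⊆ S: {pkg_at(p3,whs1), truck_at(t1,whs1)} ⊆ S  — applicable
  S \ del = {pkg_at(p4,portA), pkg_at(p5,portA), truck_at(t1,whs1)}
  ∪ add   = {in(p3,t1), pkg_at(p4,portA), pkg_at(p5,portA), truck_at(t1,whs1)}

== RESULT ==
["in(p3,t1)", "pkg_at(p4,portA)", "pkg_at(p5,portA)", "truck_at(t1,whs1)"]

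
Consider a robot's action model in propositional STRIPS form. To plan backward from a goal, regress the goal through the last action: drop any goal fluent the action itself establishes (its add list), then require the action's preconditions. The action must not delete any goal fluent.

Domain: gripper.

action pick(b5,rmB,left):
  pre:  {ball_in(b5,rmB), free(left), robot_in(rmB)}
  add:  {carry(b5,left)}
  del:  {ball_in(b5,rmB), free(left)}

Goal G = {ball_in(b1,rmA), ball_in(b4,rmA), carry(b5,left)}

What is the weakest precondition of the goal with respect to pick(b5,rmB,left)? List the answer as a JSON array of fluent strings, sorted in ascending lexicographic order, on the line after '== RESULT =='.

Compute (G \ add) ∪ pre:
  G ∩ del = {}  (empty — regression defined)
  G \ add = {ball_in(b1,rmA), ball_in(b4,rmA), carry(b5,left)} \ {carry(b5,left)} = {ball_in(b1,rmA), ball_in(b4,rmA)}
  ∪ pre   = {ball_in(b1,rmA), ball_in(b4,rmA)} ∪ {ball_in(b5,rmB), free(left), robot_in(rmB)}
          = {ball_in(b1,rmA), ball_in(b4,rmA), ball_in(b5,rmB), free(left), robot_in(rmB)}

== RESULT ==
["ball_in(b1,rmA)", "ball_in(b4,rmA)", "ball_in(b5,rmB)", "free(left)", "robot_in(rmB)"]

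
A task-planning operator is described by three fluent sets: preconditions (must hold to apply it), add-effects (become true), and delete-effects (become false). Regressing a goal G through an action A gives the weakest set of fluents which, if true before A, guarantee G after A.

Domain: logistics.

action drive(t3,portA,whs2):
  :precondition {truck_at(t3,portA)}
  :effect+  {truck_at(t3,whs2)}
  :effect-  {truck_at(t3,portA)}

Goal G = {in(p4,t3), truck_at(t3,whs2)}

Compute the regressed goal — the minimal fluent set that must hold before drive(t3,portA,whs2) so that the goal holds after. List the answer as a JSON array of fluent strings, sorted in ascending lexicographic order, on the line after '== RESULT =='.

Compute (G \ add) ∪ pre:
  G ∩ del = {}  (empty — regression defined)
  G \ add = {in(p4,t3), truck_at(t3,whs2)} \ {truck_at(t3,whs2)} = {in(p4,t3)}
  ∪ pre   = {in(p4,t3)} ∪ {truck_at(t3,portA)}
          = {in(p4,t3), truck_at(t3,portA)}

== RESULT ==
["in(p4,t3)", "truck_at(t3,portA)"]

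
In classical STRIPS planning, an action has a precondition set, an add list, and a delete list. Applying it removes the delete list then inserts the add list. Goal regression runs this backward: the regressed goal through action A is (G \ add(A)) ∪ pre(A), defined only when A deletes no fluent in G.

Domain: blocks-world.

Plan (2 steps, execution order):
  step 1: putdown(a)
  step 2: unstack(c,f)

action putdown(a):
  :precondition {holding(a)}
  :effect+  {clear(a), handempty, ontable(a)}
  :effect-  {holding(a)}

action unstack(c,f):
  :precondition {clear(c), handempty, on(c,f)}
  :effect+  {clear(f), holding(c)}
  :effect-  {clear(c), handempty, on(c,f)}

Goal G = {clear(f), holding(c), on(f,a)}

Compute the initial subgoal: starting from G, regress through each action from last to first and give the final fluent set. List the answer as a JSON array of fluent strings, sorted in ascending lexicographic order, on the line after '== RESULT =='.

Regress step by step:
  through step 2 (unstack(c,f)): drop {clear(f), holding(c)}, keep {on(f,a)}, require {clear(c), handempty, on(c,f)}
    → {clear(c), handempty, on(c,f), on(f,a)}
  through step 1 (putdown(a)): drop {handempty}, keep {clear(c), on(c,f), on(f,a)}, require {holding(a)}
    → {clear(c), holding(a), on(c,f), on(f,a)}

== RESULT ==
["clear(c)", "holding(a)", "on(c,f)", "on(f,a)"]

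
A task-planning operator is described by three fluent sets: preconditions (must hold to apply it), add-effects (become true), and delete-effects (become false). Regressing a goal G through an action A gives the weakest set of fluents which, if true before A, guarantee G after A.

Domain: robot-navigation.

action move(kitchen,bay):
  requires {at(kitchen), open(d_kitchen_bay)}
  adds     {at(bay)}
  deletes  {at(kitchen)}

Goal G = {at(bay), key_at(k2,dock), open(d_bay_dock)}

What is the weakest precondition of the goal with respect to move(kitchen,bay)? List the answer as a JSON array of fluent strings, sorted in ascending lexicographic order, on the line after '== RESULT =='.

Regress:
  G ∩ del = {}  (empty — regression defined)
  G \ add = {at(bay), key_at(k2,dock), open(d_bay_dock)} \ {at(bay)} = {key_at(k2,dock), open(d_bay_dock)}
  ∪ pre   = {key_at(k2,dock), open(d_bay_dock)} ∪ {at(kitchen), open(d_kitchen_bay)}
          = {at(kitchen), key_at(k2,dock), open(d_bay_dock), open(d_kitchen_bay)}

== RESULT ==
["at(kitchen)", "key_at(k2,dock)", "open(d_bay_dock)", "open(d_kitchen_bay)"]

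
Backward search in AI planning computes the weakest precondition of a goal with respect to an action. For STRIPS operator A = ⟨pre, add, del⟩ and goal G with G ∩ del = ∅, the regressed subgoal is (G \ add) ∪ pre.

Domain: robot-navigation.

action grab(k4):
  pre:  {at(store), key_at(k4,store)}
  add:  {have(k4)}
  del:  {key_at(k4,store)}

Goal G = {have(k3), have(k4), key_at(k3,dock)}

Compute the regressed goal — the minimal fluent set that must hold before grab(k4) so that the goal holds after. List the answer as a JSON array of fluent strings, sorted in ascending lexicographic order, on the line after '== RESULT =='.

Regress:
  G ∩ del = {}  (empty — regression defined)
  G \ add = {have(k3), have(k4), key_at(k3,dock)} \ {have(k4)} = {have(k3), key_at(k3,dock)}
  ∪ pre   = {have(k3), key_at(k3,dock)} ∪ {at(store), key_at(k4,store)}
          = {at(store), have(k3), key_at(k3,dock), key_at(k4,store)}

== RESULT ==
["at(store)", "have(k3)", "key_at(k3,dock)", "key_at(k4,store)"]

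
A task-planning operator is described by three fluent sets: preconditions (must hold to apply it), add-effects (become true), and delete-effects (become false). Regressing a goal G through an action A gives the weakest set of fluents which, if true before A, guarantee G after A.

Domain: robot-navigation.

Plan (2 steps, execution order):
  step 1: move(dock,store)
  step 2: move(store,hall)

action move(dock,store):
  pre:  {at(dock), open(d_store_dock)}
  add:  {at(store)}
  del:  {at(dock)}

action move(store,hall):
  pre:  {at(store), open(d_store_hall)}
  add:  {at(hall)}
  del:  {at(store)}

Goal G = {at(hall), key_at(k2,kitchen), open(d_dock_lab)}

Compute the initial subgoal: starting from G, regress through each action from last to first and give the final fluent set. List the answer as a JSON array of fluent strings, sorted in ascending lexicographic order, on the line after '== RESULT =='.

Regress step by step:
  through step 2 (move(store,hall)): drop {at(hall)}, keep {key_at(k2,kitchen), open(d_dock_lab)}, require {at(store), open(d_store_hall)}
    → {at(store), key_at(k2,kitchen), open(d_dock_lab), open(d_store_hall)}
  through step 1 (move(dock,store)): drop {at(store)}, keep {key_at(k2,kitchen), open(d_dock_lab), open(d_store_hall)}, require {at(dock), open(d_store_dock)}
    → {at(dock), key_at(k2,kitchen), open(d_dock_lab), open(d_store_dock), open(d_store_hall)}

== RESULT ==
["at(dock)", "key_at(k2,kitchen)", "open(d_dock_lab)", "open(d_store_dock)", "open(d_store_hall)"]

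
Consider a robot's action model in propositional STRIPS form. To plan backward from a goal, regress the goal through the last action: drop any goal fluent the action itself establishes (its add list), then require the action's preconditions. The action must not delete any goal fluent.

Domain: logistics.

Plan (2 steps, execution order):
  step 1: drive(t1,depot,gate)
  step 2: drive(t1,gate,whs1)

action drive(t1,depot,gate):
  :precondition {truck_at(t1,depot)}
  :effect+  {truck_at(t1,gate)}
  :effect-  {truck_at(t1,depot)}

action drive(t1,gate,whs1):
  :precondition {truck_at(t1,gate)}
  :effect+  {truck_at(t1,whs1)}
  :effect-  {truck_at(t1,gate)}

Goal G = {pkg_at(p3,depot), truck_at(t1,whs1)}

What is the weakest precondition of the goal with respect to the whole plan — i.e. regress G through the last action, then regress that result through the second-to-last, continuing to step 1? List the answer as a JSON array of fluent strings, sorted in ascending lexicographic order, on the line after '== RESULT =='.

Regress step by step:
  through step 2 (drive(t1,gate,whs1)): drop {truck_at(t1,whs1)}, keep {pkg_at(p3,depot)}, require {truck_at(t1,gate)}
    → {pkg_at(p3,depot), truck_at(t1,gate)}
  through step 1 (drive(t1,depot,gate)): drop {truck_at(t1,gate)}, keep {pkg_at(p3,depot)}, require {truck_at(t1,depot)}
    → {pkg_at(p3,depot), truck_at(t1,depot)}

== RESULT ==
["pkg_at(p3,depot)", "truck_at(t1,depot)"]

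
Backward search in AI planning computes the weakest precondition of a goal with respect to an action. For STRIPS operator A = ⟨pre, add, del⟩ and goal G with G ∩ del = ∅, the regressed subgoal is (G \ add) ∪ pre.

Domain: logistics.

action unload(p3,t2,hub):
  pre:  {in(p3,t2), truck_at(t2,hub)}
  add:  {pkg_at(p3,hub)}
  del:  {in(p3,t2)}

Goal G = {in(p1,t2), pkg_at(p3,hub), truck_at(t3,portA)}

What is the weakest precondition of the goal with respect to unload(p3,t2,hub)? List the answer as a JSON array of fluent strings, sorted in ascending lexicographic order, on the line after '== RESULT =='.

Regress:
  G ∩ del = {}  (empty — regression defined)
  G \ add = {in(p1,t2), pkg_at(p3,hub), truck_at(t3,portA)} \ {pkg_at(p3,hub)} = {in(p1,t2), truck_at(t3,portA)}
  ∪ pre   = {in(p1,t2), truck_at(t3,portA)} ∪ {in(p3,t2), truck_at(t2,hub)}
          = {in(p1,t2), in(p3,t2), truck_at(t2,hub), truck_at(t3,portA)}

== RESULT ==
["in(p1,t2)", "in(p3,t2)", "truck_at(t2,hub)", "truck_at(t3,portA)"]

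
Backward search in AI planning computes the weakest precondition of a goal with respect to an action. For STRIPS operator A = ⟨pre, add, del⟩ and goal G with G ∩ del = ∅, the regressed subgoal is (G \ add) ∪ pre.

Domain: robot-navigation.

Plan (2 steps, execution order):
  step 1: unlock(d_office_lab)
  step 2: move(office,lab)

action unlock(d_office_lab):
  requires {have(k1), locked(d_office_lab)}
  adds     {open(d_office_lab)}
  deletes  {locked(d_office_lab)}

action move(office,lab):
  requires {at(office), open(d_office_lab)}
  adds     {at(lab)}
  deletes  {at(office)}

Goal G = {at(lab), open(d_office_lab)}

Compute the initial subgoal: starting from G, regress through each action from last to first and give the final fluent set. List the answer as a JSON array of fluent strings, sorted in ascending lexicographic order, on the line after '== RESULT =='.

Work backward from the goal:
  through step 2 (move(office,lab)): drop {at(lab)}, keep {open(d_office_lab)}, require {at(office), open(d_office_lab)}
    → {at(office), open(d_office_lab)}
  through step 1 (unlock(d_office_lab)): drop {open(d_office_lab)}, keep {at(office)}, require {have(k1), locked(d_office_lab)}
    → {at(office), have(k1), locked(d_office_lab)}

== RESULT ==
["at(office)", "have(k1)", "locked(d_office_lab)"]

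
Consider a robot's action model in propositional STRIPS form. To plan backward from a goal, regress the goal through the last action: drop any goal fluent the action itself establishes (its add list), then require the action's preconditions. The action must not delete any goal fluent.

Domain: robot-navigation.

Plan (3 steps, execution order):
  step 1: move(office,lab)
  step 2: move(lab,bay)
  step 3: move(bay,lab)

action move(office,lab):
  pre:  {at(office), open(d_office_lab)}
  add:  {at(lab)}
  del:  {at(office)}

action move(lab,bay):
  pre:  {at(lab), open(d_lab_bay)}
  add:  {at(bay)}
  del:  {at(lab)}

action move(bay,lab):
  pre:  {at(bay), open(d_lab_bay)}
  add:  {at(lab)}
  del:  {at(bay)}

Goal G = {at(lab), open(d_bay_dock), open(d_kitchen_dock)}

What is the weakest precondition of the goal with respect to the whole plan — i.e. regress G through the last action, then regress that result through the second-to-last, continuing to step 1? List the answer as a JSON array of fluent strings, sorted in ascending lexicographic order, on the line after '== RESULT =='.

Work backward from the goal:
  through step 3 (move(bay,lab)): drop {at(lab)}, keep {open(d_bay_dock), open(d_kitchen_dock)}, require {at(bay), open(d_lab_bay)}
    → {at(bay), open(d_bay_dock), open(d_kitchen_dock), open(d_lab_bay)}
  through step 2 (move(lab,bay)): drop {at(bay)}, keep {open(d_bay_dock), open(d_kitchen_dock), open(d_lab_bay)}, require {at(lab), open(d_lab_bay)}
    → {at(lab), open(d_bay_dock), open(d_kitchen_dock), open(d_lab_bay)}
  through step 1 (move(office,lab)): drop {at(lab)}, keep {open(d_bay_dock), open(d_kitchen_dock), open(d_lab_bay)}, require {at(office), open(d_office_lab)}
    → {at(office), open(d_bay_dock), open(d_kitchen_dock), open(d_lab_bay), open(d_office_lab)}

== RESULT ==
["at(office)", "open(d_bay_dock)", "open(d_kitchen_dock)", "open(d_lab_bay)", "open(d_office_lab)"]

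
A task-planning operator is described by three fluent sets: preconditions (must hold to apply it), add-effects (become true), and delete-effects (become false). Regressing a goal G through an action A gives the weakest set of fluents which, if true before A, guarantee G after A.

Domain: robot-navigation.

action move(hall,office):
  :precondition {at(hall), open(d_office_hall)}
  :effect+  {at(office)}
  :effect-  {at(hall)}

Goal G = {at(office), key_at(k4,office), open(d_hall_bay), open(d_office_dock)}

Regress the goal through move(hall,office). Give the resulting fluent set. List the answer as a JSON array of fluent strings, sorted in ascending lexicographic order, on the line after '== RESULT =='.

Compute (G \ add) ∪ pre:
  G ∩ del = {}  (empty — regression defined)
  G \ add = {at(office), key_at(k4,office), open(d_hall_bay), open(d_office_dock)} \ {at(office)} = {key_at(k4,office), open(d_hall_bay), open(d_office_dock)}
  ∪ pre   = {key_at(k4,office), open(d_hall_bay), open(d_office_dock)} ∪ {at(hall), open(d_office_hall)}
          = {at(hall), key_at(k4,office), open(d_hall_bay), open(d_office_dock), open(d_office_hall)}

== RESULT ==
["at(hall)", "key_at(k4,office)", "open(d_hall_bay)", "open(d_office_dock)", "open(d_office_hall)"]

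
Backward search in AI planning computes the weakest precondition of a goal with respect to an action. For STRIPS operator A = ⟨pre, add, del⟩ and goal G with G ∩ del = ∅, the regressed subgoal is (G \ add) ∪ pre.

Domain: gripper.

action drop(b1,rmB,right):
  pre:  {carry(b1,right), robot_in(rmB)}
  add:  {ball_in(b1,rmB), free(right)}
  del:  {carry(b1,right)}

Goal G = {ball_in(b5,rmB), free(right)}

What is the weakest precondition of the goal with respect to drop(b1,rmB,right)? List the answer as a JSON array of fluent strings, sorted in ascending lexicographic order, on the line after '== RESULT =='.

Compute (G \ add) ∪ pre:
  G ∩ del = {}  (empty — regression defined)
  G \ add = {ball_in(b5,rmB), free(right)} \ {ball_in(b1,rmB), free(right)} = {ball_in(b5,rmB)}
  ∪ pre   = {ball_in(b5,rmB)} ∪ {carry(b1,right), robot_in(rmB)}
          = {ball_in(b5,rmB), carry(b1,right), robot_in(rmB)}

== RESULT ==
["ball_in(b5,rmB)", "carry(b1,right)", "robot_in(rmB)"]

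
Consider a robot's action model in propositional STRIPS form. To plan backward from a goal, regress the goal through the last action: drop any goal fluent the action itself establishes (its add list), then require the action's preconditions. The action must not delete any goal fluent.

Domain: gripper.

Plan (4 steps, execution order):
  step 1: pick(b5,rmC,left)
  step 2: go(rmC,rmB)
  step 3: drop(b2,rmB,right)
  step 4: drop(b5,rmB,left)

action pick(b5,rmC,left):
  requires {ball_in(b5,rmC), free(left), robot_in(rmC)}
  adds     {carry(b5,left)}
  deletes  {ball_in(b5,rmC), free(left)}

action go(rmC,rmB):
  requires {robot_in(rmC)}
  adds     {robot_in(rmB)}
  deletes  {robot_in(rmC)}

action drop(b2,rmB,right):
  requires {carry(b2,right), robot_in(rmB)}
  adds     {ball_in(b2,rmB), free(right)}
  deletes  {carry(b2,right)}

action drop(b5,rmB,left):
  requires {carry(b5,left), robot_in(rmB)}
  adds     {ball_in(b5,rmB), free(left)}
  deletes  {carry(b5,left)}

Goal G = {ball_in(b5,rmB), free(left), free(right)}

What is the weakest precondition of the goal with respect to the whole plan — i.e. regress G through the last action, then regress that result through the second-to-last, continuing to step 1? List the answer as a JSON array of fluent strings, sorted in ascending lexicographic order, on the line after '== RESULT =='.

Regress step by step:
  through step 4 (drop(b5,rmB,left)): drop {ball_in(b5,rmB), free(left)}, keep {free(right)}, require {carry(b5,left), robot_in(rmB)}
    → {carry(b5,left), free(right), robot_in(rmB)}
  through step 3 (drop(b2,rmB,right)): drop {free(right)}, keep {carry(b5,left), robot_in(rmB)}, require {carry(b2,right), robot_in(rmB)}
    → {carry(b2,right), carry(b5,left), robot_in(rmB)}
  through step 2 (go(rmC,rmB)): drop {robot_in(rmB)}, keep {carry(b2,right), carry(b5,left)}, require {robot_in(rmC)}
    → {carry(b2,right), carry(b5,left), robot_in(rmC)}
  through step 1 (pick(b5,rmC,left)): drop {carry(b5,left)}, keep {carry(b2,right), robot_in(rmC)}, require {ball_in(b5,rmC), free(left), robot_in(rmC)}
    → {ball_in(b5,rmC), carry(b2,right), free(left), robot_in(rmC)}

== RESULT ==
["ball_in(b5,rmC)", "carry(b2,right)", "free(left)", "robot_in(rmC)"]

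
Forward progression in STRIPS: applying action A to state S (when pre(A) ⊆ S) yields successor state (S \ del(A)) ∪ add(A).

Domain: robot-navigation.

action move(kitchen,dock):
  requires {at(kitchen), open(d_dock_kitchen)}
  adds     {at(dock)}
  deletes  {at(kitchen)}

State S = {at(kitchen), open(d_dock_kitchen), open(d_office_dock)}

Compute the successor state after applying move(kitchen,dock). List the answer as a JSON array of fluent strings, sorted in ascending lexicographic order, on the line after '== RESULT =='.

Compute (S \ del) ∪ add:
  pre ⊆ S: {at(kitchen), open(d_dock_kitchen)} ⊆ S  — applicable
  S \ del = {open(d_dock_kitchen), open(d_office_dock)}
  ∪ add   = {at(dock), open(d_dock_kitchen), open(d_office_dock)}

== RESULT ==
["at(dock)", "open(d_dock_kitchen)", "open(d_office_dock)"]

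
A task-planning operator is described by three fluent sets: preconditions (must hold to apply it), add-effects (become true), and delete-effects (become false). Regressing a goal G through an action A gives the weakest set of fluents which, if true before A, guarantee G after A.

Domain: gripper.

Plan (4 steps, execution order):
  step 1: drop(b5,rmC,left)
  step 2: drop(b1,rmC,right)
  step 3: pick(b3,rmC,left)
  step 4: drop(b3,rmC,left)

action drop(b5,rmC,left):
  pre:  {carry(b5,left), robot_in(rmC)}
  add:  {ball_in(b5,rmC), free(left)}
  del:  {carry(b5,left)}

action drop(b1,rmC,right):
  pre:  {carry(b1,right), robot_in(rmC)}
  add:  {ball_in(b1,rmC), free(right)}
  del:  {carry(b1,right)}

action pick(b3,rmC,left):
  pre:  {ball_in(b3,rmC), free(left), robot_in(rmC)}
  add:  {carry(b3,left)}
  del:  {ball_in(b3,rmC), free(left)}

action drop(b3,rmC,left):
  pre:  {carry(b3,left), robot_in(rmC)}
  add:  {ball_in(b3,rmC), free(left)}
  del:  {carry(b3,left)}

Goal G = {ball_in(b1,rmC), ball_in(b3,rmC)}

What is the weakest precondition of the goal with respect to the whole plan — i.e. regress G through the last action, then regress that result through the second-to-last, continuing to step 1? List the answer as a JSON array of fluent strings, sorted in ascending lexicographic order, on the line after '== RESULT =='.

Regress step by step:
  through step 4 (drop(b3,rmC,left)): drop {ball_in(b3,rmC)}, keep {ball_in(b1,rmC)}, require {carry(b3,left), robot_in(rmC)}
    → {ball_in(b1,rmC), carry(b3,left), robot_in(rmC)}
  through step 3 (pick(b3,rmC,left)): drop {carry(b3,left)}, keep {ball_in(b1,rmC), robot_in(rmC)}, require {ball_in(b3,rmC), free(left), robot_in(rmC)}
    → {ball_in(b1,rmC), ball_in(b3,rmC), free(left), robot_in(rmC)}
  through step 2 (drop(b1,rmC,right)): drop {ball_in(b1,rmC)}, keep {ball_in(b3,rmC), free(left), robot_in(rmC)}, require {carry(b1,right), robot_in(rmC)}
    → {ball_in(b3,rmC), carry(b1,right), free(left), robot_in(rmC)}
  through step 1 (drop(b5,rmC,left)): drop {free(left)}, keep {ball_in(b3,rmC), carry(b1,right), robot_in(rmC)}, require {carry(b5,left), robot_in(rmC)}
    → {ball_in(b3,rmC), carry(b1,right), carry(b5,left), robot_in(rmC)}

== RESULT ==
["ball_in(b3,rmC)", "carry(b1,right)", "carry(b5,left)", "robot_in(rmC)"]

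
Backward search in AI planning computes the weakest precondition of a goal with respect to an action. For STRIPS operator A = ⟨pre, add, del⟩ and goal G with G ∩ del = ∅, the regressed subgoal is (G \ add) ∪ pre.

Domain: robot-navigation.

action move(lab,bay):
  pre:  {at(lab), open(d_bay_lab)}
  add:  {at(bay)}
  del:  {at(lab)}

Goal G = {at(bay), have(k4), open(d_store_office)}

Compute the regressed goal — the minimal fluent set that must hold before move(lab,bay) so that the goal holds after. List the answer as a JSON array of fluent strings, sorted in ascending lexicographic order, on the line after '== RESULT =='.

Compute (G \ add) ∪ pre:
  G ∩ del = {}  (empty — regression defined)
  G \ add = {at(bay), have(k4), open(d_store_office)} \ {at(bay)} = {have(k4), open(d_store_office)}
  ∪ pre   = {have(k4), open(d_store_office)} ∪ {at(lab), open(d_bay_lab)}
          = {at(lab), have(k4), open(d_bay_lab), open(d_store_office)}

== RESULT ==
["at(lab)", "have(k4)", "open(d_bay_lab)", "open(d_store_office)"]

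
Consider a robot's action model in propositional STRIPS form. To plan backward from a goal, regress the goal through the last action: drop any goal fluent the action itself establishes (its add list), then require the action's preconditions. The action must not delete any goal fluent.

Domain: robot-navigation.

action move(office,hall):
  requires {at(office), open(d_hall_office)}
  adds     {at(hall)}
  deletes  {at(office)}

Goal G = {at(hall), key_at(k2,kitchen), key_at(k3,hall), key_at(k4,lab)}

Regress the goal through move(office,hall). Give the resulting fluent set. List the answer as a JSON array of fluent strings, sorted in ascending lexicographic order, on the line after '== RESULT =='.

Regress:
  G ∩ del = {}  (empty — regression defined)
  G \ add = {at(hall), key_at(k2,kitchen), key_at(k3,hall), key_at(k4,lab)} \ {at(hall)} = {key_at(k2,kitchen), key_at(k3,hall), key_at(k4,lab)}
  ∪ pre   = {key_at(k2,kitchen), key_at(k3,hall), key_at(k4,lab)} ∪ {at(office), open(d_hall_office)}
          = {at(office), key_at(k2,kitchen), key_at(k3,hall), key_at(k4,lab), open(d_hall_office)}

== RESULT ==
["at(office)", "key_at(k2,kitchen)", "key_at(k3,hall)", "key_at(k4,lab)", "open(d_hall_office)"]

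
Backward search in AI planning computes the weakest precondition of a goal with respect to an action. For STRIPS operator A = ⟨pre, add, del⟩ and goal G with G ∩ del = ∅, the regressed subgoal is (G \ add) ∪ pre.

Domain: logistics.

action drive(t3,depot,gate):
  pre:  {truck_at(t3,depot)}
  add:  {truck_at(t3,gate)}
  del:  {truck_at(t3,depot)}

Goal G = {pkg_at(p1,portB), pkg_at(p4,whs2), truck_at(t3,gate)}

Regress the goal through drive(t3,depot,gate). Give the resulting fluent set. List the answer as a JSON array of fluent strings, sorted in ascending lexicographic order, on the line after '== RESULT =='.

Compute (G \ add) ∪ pre:
  G ∩ del = {}  (empty — regression defined)
  G \ add = {pkg_at(p1,portB), pkg_at(p4,whs2), truck_at(t3,gate)} \ {truck_at(t3,gate)} = {pkg_at(p1,portB), pkg_at(p4,whs2)}
  ∪ pre   = {pkg_at(p1,portB), pkg_at(p4,whs2)} ∪ {truck_at(t3,depot)}
          = {pkg_at(p1,portB), pkg_at(p4,whs2), truck_at(t3,depot)}

== RESULT ==
["pkg_at(p1,portB)", "pkg_at(p4,whs2)", "truck_at(t3,depot)"]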